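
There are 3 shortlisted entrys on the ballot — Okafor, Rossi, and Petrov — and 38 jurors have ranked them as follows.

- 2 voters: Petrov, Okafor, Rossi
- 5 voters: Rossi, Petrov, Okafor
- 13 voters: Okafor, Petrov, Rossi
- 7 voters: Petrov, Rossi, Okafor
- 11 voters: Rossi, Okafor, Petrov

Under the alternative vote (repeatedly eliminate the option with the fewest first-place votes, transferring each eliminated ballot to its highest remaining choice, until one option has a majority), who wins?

Rossi

Round 1: Rossi 16, Okafor 13, Petrov 9. Petrov has the fewest and is eliminated.
Round 2: Rossi 23, Okafor 15. Rossi has a majority.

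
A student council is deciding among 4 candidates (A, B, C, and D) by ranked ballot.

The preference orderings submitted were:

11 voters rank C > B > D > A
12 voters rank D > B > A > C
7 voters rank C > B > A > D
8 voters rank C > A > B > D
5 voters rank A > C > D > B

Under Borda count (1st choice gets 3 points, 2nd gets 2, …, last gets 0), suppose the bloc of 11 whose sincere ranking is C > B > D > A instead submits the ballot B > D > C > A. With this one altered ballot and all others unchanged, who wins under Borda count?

Borda totals with the altered ballot: A 50, B 79, C 66, D 63.
The switch changes the winner from C to B.

B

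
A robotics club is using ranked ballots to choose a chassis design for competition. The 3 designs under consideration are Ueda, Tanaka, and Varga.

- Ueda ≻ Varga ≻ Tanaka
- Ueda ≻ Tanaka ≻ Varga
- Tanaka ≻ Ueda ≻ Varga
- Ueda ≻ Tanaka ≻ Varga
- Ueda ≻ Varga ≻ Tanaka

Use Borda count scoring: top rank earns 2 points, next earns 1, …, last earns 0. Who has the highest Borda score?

Borda scores:
  Ueda: 2 + 2 + 1 + 2 + 2 = 9
  Tanaka: 0 + 1 + 2 + 1 + 0 = 4
  Varga: 1 + 0 + 0 + 0 + 1 = 2
Ueda has the highest total.

Ueda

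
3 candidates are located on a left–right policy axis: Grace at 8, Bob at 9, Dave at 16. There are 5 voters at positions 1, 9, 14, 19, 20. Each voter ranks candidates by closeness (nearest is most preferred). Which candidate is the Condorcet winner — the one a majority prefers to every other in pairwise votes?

With single-peaked preferences on a line, the Condorcet winner is the candidate closest to the median voter.
The median voter (position 14) is closest to Dave at 16.
Check: Dave vs Bob — voters closer to Dave: 3 of 5.

Dave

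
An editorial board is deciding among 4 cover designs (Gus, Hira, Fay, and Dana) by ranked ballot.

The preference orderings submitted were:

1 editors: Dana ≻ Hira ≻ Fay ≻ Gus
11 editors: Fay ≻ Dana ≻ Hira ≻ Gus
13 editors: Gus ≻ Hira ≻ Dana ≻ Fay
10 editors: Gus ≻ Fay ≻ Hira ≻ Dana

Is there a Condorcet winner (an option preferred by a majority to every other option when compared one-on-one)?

Head-to-head results (35 voters total):
Gus vs Hira: Gus wins 23–12.
Gus vs Fay: Gus wins 23–12.
Gus vs Dana: Gus wins 23–12.
Hira vs Fay: Fay wins 21–14.
Hira vs Dana: Hira wins 23–12.
Fay vs Dana: Fay wins 21–14.
Gus beats each rival — Hira (23–12), Fay (23–12), Dana (23–12) — so Gus is the Condorcet winner.

Yes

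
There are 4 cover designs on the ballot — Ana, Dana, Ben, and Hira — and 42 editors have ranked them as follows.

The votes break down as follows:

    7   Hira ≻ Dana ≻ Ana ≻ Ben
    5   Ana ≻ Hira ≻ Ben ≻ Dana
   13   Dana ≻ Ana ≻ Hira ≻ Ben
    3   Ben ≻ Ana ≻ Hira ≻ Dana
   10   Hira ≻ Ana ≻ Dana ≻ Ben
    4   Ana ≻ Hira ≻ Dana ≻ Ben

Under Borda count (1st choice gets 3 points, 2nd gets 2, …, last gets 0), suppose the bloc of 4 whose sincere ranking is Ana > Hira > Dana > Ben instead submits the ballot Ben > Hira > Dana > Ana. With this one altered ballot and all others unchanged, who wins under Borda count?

Hira

Borda totals with the altered ballot: Ana 74, Dana 67, Ben 26, Hira 85.
The switch changes the winner from Ana to Hira.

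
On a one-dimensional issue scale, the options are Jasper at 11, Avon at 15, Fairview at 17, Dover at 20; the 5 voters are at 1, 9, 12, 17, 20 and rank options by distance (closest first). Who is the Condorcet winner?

With single-peaked preferences on a line, the Condorcet winner is the candidate closest to the median voter.
The median voter (position 12) is closest to Jasper at 11.
Check: Jasper vs Fairview — voters closer to Jasper: 3 of 5.

Jasper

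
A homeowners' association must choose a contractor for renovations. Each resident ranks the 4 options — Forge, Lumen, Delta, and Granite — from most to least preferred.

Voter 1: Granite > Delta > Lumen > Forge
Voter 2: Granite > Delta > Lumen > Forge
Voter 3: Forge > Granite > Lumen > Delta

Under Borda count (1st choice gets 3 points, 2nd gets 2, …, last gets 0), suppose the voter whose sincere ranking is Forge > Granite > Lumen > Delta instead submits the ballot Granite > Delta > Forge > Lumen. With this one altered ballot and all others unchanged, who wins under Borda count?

Borda totals with the altered ballot: Forge 1, Lumen 2, Delta 6, Granite 9.
The winner is unchanged: still Granite.

Granite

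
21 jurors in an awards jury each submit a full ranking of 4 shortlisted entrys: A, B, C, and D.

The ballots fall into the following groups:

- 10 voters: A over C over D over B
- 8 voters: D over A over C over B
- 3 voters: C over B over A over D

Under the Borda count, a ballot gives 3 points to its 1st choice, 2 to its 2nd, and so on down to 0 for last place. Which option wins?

A

Borda scores:
  A: 10·3 + 8·2 + 3·1 = 49
  B: 10·0 + 8·0 + 3·2 = 6
  C: 10·2 + 8·1 + 3·3 = 37
  D: 10·1 + 8·3 + 3·0 = 34
A has the highest total.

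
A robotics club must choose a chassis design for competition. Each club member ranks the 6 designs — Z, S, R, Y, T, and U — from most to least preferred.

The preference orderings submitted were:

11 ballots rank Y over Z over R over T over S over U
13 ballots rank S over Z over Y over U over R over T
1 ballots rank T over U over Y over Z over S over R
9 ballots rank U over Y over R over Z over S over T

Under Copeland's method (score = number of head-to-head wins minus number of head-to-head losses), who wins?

Y

Pairwise results:
  Z vs S: Z wins 21–13.
  Z vs R: Z wins 25–9.
  Z vs Y: Y wins 21–13.
  Z vs T: Z wins 33–1.
  Z vs U: Z wins 24–10.
  S vs R: R wins 20–14.
  S vs Y: Y wins 21–13.
  S vs T: S wins 22–12.
  S vs U: S wins 24–10.
  R vs Y: Y wins 34–0.
  R vs T: R wins 33–1.
  R vs U: U wins 23–11.
  Y vs T: Y wins 33–1.
  Y vs U: Y wins 24–10.
  T vs U: U wins 22–12.
Copeland scores (wins − losses):
  Z: 4 − 1 = 3
  S: 2 − 3 = -1
  R: 2 − 3 = -1
  Y: 5 − 0 = 5
  T: 0 − 5 = -5
  U: 2 − 3 = -1
Y has the best Copeland score.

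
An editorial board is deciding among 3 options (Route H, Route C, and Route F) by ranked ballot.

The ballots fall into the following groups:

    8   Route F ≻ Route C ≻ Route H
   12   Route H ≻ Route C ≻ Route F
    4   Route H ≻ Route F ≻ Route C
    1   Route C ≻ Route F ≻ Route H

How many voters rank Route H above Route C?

Ballots ranking Route H above Route C: 12+4 = 16.
Ballots ranking Route C above Route H: 8+1 = 9.
So 16 of 25 voters prefer Route H to Route C.

16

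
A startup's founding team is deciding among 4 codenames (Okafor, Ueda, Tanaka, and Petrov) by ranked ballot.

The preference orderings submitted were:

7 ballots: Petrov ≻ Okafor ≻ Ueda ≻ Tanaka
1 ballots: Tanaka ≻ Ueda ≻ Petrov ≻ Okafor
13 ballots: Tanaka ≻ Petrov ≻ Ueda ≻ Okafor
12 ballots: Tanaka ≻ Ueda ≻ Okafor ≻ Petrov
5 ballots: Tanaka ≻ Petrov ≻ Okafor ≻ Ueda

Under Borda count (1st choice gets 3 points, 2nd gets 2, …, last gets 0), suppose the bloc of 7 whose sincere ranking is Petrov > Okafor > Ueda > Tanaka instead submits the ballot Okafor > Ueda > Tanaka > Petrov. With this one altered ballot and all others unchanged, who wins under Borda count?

Tanaka

Borda totals with the altered ballot: Okafor 38, Ueda 53, Tanaka 100, Petrov 37.
The winner is unchanged: still Tanaka.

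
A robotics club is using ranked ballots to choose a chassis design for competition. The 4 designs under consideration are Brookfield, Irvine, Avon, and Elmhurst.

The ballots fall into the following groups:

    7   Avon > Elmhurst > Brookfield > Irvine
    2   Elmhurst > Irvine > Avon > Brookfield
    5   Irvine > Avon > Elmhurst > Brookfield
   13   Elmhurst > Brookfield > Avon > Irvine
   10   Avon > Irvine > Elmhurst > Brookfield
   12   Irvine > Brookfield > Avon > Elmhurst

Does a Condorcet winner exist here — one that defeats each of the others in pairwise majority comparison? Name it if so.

No Condorcet winner

Head-to-head results (49 voters total):
Brookfield vs Irvine: Irvine wins 29–20.
Brookfield vs Avon: Brookfield wins 25–24.
Brookfield vs Elmhurst: Elmhurst wins 37–12.
Irvine vs Avon: Avon wins 30–19.
Irvine vs Elmhurst: Irvine wins 27–22.
Avon vs Elmhurst: Avon wins 34–15.
No candidate beats all others: Brookfield beats Avon beats Irvine beats Brookfield, a majority cycle.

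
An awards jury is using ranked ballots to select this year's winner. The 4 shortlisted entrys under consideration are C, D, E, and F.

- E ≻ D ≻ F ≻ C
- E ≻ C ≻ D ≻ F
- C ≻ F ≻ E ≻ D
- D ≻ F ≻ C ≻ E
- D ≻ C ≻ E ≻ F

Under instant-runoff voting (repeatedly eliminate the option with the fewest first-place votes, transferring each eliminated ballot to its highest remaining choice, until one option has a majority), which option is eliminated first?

F

Round 1: D 2, E 2, C 1, F 0. F has the fewest and is eliminated.
Round 2: D 2, E 2, C 1. C has the fewest and is eliminated.
Round 3: E 3, D 2. E has a majority.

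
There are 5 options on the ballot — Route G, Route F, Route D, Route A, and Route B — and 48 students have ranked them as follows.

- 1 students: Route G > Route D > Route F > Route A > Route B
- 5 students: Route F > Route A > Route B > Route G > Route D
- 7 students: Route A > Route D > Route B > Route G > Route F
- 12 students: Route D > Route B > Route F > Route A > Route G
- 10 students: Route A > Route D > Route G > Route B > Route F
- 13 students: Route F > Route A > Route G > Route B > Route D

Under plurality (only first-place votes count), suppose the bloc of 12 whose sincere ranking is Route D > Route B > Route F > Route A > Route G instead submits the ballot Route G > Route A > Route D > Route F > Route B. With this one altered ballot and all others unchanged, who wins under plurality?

Route F

First-place totals with the altered ballot: Route G 13, Route F 18, Route D 0, Route A 17, Route B 0.
The winner is unchanged: still Route F.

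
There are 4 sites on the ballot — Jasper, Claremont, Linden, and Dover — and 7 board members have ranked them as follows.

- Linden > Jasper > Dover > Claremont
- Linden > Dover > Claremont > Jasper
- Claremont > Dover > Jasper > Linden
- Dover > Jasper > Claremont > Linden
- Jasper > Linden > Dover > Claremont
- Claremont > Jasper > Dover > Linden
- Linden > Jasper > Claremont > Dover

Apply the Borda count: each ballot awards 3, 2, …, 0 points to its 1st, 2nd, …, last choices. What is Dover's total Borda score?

10

Borda scores:
  Jasper: 2 + 0 + 1 + 2 + 3 + 2 + 2 = 12
  Claremont: 0 + 1 + 3 + 1 + 0 + 3 + 1 = 9
  Linden: 3 + 3 + 0 + 0 + 2 + 0 + 3 = 11
  Dover: 1 + 2 + 2 + 3 + 1 + 1 + 0 = 10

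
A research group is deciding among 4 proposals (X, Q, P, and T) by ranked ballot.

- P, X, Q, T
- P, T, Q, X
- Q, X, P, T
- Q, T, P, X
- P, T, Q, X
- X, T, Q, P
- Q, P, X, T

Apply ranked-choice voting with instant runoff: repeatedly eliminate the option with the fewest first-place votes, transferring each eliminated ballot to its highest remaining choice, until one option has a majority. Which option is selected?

Q

Round 1: Q 3, P 3, X 1, T 0. T has the fewest and is eliminated.
Round 2: Q 3, P 3, X 1. X has the fewest and is eliminated.
Round 3: Q 4, P 3. Q has a majority.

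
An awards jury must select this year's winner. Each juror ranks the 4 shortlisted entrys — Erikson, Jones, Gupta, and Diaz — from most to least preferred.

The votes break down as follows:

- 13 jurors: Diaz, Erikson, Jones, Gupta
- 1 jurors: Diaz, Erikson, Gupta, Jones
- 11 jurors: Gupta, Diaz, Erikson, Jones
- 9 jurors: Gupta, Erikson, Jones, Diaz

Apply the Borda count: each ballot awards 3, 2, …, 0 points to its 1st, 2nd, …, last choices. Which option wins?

Borda scores:
  Erikson: 13·2 + 2 + 11·1 + 9·2 = 57
  Jones: 13·1 + 0 + 11·0 + 9·1 = 22
  Gupta: 13·0 + 1 + 11·3 + 9·3 = 61
  Diaz: 13·3 + 3 + 11·2 + 9·0 = 64
Diaz has the highest total.

Diaz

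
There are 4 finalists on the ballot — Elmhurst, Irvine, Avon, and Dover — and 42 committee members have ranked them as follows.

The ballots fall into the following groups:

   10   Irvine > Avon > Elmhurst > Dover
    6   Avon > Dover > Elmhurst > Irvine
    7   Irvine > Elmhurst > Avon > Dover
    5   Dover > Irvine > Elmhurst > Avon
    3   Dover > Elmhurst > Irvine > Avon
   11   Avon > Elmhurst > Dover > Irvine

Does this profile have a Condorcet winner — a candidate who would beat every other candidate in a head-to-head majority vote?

Head-to-head results (42 voters total):
Elmhurst vs Irvine: Irvine wins 22–20.
Elmhurst vs Avon: Avon wins 27–15.
Elmhurst vs Dover: Elmhurst wins 28–14.
Irvine vs Avon: Irvine wins 25–17.
Irvine vs Dover: Dover wins 25–17.
Avon vs Dover: Avon wins 34–8.
No candidate beats all others: Elmhurst beats Dover beats Irvine beats Elmhurst, a majority cycle.

No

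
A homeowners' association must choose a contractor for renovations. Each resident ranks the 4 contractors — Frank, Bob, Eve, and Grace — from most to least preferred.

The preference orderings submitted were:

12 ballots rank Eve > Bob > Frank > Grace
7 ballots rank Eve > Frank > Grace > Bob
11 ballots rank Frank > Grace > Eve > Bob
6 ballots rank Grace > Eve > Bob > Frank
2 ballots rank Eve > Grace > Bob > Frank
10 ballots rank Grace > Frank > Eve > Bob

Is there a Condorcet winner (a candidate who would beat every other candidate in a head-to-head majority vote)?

No

Head-to-head results (48 voters total):
Frank vs Bob: Frank wins 28–20.
Frank vs Eve: Eve wins 27–21.
Frank vs Grace: Frank wins 30–18.
Bob vs Eve: Eve wins 48–0.
Bob vs Grace: Grace wins 36–12.
Eve vs Grace: Grace wins 27–21.
No candidate beats all others: Frank beats Grace beats Eve beats Frank, a majority cycle.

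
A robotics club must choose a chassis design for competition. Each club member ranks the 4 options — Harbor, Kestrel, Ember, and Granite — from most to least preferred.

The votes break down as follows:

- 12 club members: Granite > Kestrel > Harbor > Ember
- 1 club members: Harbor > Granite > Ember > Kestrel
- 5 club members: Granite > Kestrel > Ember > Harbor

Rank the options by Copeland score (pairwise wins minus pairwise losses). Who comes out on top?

Pairwise results:
  Harbor vs Kestrel: Kestrel wins 17–1.
  Harbor vs Ember: Harbor wins 13–5.
  Harbor vs Granite: Granite wins 17–1.
  Kestrel vs Ember: Kestrel wins 17–1.
  Kestrel vs Granite: Granite wins 18–0.
  Ember vs Granite: Granite wins 18–0.
Copeland scores (wins − losses):
  Harbor: 1 − 2 = -1
  Kestrel: 2 − 1 = 1
  Ember: 0 − 3 = -3
  Granite: 3 − 0 = 3
Granite has the best Copeland score.

Granite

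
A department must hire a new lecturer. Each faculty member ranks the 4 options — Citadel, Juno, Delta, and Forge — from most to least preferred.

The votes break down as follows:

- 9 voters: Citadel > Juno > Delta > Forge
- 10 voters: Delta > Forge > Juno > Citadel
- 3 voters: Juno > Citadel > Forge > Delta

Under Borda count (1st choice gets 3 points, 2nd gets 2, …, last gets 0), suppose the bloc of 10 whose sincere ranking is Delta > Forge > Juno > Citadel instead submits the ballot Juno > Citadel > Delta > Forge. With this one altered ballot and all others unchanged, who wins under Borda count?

Juno

Borda totals with the altered ballot: Citadel 53, Juno 57, Delta 19, Forge 3.
The switch changes the winner from Delta to Juno.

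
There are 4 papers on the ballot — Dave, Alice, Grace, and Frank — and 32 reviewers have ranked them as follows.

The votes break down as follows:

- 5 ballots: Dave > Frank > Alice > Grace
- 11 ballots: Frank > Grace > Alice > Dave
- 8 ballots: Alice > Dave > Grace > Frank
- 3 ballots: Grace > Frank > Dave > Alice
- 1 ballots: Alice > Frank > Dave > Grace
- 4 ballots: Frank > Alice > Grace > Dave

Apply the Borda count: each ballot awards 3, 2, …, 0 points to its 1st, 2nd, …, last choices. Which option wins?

Borda scores:
  Dave: 5·3 + 11·0 + 8·2 + 3·1 + 1 + 4·0 = 35
  Alice: 5·1 + 11·1 + 8·3 + 3·0 + 3 + 4·2 = 51
  Grace: 5·0 + 11·2 + 8·1 + 3·3 + 0 + 4·1 = 43
  Frank: 5·2 + 11·3 + 8·0 + 3·2 + 2 + 4·3 = 63
Frank has the highest total.

Frank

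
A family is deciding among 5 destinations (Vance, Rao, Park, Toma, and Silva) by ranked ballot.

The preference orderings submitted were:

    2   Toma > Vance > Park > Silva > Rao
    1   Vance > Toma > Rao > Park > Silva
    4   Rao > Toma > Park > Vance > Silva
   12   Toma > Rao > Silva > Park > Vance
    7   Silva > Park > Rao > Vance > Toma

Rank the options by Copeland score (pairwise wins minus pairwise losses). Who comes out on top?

Toma

Pairwise results:
  Vance vs Rao: Rao wins 23–3.
  Vance vs Park: Park wins 23–3.
  Vance vs Toma: Toma wins 18–8.
  Vance vs Silva: Silva wins 19–7.
  Rao vs Park: Rao wins 17–9.
  Rao vs Toma: Toma wins 15–11.
  Rao vs Silva: Rao wins 17–9.
  Park vs Toma: Toma wins 19–7.
  Park vs Silva: Silva wins 19–7.
  Toma vs Silva: Toma wins 19–7.
Copeland scores (wins − losses):
  Vance: 0 − 4 = -4
  Rao: 3 − 1 = 2
  Park: 1 − 3 = -2
  Toma: 4 − 0 = 4
  Silva: 2 − 2 = 0
Toma has the best Copeland score.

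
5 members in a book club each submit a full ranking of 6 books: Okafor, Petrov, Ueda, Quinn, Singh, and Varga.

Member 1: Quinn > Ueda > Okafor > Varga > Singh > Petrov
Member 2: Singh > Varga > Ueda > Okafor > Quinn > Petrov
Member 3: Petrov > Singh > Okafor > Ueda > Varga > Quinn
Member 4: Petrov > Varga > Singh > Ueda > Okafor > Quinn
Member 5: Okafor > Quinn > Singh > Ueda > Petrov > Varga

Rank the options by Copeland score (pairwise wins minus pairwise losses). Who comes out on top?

Pairwise results:
  Okafor vs Petrov: Okafor wins 3–2.
  Okafor vs Ueda: Ueda wins 3–2.
  Okafor vs Quinn: Okafor wins 4–1.
  Okafor vs Singh: Singh wins 3–2.
  Okafor vs Varga: Okafor wins 3–2.
  Petrov vs Ueda: Ueda wins 3–2.
  Petrov vs Quinn: Quinn wins 3–2.
  Petrov vs Singh: Singh wins 3–2.
  Petrov vs Varga: Petrov wins 3–2.
  Ueda vs Quinn: Ueda wins 3–2.
  Ueda vs Singh: Singh wins 4–1.
  Ueda vs Varga: Ueda wins 3–2.
  Quinn vs Singh: Singh wins 3–2.
  Quinn vs Varga: Varga wins 3–2.
  Singh vs Varga: Singh wins 3–2.
Copeland scores (wins − losses):
  Okafor: 3 − 2 = 1
  Petrov: 1 − 4 = -3
  Ueda: 4 − 1 = 3
  Quinn: 1 − 4 = -3
  Singh: 5 − 0 = 5
  Varga: 1 − 4 = -3
Singh has the best Copeland score.

Singh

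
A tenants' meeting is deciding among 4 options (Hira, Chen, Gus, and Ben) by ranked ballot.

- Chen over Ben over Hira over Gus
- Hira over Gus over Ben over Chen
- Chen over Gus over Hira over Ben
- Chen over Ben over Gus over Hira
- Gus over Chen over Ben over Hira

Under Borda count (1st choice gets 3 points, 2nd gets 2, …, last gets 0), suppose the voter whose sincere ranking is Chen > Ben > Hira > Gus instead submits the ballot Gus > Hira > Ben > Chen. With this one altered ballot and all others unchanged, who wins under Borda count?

Gus

Borda totals with the altered ballot: Hira 6, Chen 8, Gus 11, Ben 5.
The switch changes the winner from Chen to Gus.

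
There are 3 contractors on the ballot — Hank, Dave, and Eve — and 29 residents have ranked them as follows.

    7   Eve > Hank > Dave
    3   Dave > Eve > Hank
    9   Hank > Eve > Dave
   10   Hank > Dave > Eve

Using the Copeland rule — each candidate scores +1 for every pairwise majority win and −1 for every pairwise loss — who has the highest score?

Pairwise results:
  Hank vs Dave: Hank wins 26–3.
  Hank vs Eve: Hank wins 19–10.
  Dave vs Eve: Eve wins 16–13.
Copeland scores (wins − losses):
  Hank: 2 − 0 = 2
  Dave: 0 − 2 = -2
  Eve: 1 − 1 = 0
Hank has the best Copeland score.

Hank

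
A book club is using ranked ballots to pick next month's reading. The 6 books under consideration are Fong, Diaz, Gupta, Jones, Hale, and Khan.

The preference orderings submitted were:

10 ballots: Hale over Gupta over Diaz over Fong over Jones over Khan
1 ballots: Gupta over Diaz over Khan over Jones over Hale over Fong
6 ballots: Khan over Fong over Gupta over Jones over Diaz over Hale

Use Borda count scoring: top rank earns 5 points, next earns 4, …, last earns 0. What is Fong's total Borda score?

Borda scores:
  Fong: 10·2 + 0 + 6·4 = 44
  Diaz: 10·3 + 4 + 6·1 = 40
  Gupta: 10·4 + 5 + 6·3 = 63
  Jones: 10·1 + 2 + 6·2 = 24
  Hale: 10·5 + 1 + 6·0 = 51
  Khan: 10·0 + 3 + 6·5 = 33

44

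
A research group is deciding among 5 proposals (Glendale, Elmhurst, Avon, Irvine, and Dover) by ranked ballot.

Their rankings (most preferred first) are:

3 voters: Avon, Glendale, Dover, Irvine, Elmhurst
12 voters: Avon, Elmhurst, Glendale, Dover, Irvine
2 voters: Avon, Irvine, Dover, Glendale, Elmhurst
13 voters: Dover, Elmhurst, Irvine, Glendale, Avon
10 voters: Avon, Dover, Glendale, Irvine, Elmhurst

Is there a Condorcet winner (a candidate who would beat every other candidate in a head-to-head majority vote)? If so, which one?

Avon

Head-to-head results (40 voters total):
Glendale vs Elmhurst: Elmhurst wins 25–15.
Glendale vs Avon: Avon wins 27–13.
Glendale vs Irvine: Glendale wins 25–15.
Glendale vs Dover: Dover wins 25–15.
Elmhurst vs Avon: Avon wins 27–13.
Elmhurst vs Irvine: Elmhurst wins 25–15.
Elmhurst vs Dover: Dover wins 28–12.
Avon vs Irvine: Avon wins 27–13.
Avon vs Dover: Avon wins 27–13.
Irvine vs Dover: Dover wins 38–2.
Avon beats each rival — Glendale (27–13), Elmhurst (27–13), Irvine (27–13), Dover (27–13) — so Avon is the Condorcet winner.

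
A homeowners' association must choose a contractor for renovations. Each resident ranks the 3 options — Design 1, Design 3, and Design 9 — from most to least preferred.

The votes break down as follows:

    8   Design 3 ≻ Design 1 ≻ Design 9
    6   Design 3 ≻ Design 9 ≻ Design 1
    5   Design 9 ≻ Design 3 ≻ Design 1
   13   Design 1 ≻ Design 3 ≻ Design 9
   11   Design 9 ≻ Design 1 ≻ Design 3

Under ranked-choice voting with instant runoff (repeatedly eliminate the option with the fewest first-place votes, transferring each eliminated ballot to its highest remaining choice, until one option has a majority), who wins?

Design 3

Round 1: Design 9 16, Design 3 14, Design 1 13. Design 1 has the fewest and is eliminated.
Round 2: Design 3 27, Design 9 16. Design 3 has a majority.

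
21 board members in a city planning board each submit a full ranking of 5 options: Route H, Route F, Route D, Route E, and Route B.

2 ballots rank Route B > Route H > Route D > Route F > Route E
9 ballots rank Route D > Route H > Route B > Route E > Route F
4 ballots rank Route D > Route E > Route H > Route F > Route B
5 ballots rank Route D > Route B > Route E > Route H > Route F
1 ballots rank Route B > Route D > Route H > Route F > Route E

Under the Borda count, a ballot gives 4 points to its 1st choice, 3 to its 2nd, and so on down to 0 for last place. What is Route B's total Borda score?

Borda scores:
  Route H: 2·3 + 9·3 + 4·2 + 5·1 + 2 = 48
  Route F: 2·1 + 9·0 + 4·1 + 5·0 + 1 = 7
  Route D: 2·2 + 9·4 + 4·4 + 5·4 + 3 = 79
  Route E: 2·0 + 9·1 + 4·3 + 5·2 + 0 = 31
  Route B: 2·4 + 9·2 + 4·0 + 5·3 + 4 = 45

45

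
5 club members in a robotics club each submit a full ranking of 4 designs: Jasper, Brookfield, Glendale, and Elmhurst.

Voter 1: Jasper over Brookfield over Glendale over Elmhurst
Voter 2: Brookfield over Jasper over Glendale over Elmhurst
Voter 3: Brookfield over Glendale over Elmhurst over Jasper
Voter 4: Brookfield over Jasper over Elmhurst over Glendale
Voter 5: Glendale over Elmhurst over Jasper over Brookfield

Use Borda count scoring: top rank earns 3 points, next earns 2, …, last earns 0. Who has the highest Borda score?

Brookfield

Borda scores:
  Jasper: 3 + 2 + 0 + 2 + 1 = 8
  Brookfield: 2 + 3 + 3 + 3 + 0 = 11
  Glendale: 1 + 1 + 2 + 0 + 3 = 7
  Elmhurst: 0 + 0 + 1 + 1 + 2 = 4
Brookfield has the highest total.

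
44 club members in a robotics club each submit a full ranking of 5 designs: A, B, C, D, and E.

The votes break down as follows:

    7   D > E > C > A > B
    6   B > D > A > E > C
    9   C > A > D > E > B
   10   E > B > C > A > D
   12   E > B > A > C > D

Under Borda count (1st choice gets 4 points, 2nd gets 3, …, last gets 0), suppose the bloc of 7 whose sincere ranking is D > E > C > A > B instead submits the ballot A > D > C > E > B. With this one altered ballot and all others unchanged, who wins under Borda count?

E

Borda totals with the altered ballot: A 101, B 90, C 82, D 57, E 110.
The winner is unchanged: still E.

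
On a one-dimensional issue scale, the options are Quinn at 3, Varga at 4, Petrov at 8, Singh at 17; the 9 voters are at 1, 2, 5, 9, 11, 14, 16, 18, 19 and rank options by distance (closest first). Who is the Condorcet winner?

With single-peaked preferences on a line, the Condorcet winner is the candidate closest to the median voter.
The median voter (position 11) is closest to Petrov at 8.
Check: Petrov vs Quinn — voters closer to Petrov: 6 of 9.

Petrov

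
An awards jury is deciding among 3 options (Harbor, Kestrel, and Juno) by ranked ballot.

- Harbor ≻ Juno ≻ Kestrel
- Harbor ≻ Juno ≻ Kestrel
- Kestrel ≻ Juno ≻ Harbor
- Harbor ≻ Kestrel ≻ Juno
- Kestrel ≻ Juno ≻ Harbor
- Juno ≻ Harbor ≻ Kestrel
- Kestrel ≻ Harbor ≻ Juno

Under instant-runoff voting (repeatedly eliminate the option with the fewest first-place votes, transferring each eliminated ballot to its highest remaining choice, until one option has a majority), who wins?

Round 1: Harbor 3, Kestrel 3, Juno 1. Juno has the fewest and is eliminated.
Round 2: Harbor 4, Kestrel 3. Harbor has a majority.

Harbor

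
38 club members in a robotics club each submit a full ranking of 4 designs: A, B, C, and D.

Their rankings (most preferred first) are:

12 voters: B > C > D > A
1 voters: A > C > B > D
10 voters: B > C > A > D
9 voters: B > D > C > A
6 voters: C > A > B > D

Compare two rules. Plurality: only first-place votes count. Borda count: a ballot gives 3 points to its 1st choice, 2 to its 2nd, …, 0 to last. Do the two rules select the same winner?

Plurality first-place counts: A 1, B 31, C 6, D 0 → B.
Borda totals: A 25, B 100, C 73, D 30 → B.
The two rules agree on B.

Yes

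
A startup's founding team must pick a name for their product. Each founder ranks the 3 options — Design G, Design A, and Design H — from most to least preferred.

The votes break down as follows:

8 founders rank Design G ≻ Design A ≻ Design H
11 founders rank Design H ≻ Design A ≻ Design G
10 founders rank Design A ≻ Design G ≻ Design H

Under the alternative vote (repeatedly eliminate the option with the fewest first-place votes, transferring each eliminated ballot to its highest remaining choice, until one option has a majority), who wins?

Design A

Round 1: Design H 11, Design A 10, Design G 8. Design G has the fewest and is eliminated.
Round 2: Design A 18, Design H 11. Design A has a majority.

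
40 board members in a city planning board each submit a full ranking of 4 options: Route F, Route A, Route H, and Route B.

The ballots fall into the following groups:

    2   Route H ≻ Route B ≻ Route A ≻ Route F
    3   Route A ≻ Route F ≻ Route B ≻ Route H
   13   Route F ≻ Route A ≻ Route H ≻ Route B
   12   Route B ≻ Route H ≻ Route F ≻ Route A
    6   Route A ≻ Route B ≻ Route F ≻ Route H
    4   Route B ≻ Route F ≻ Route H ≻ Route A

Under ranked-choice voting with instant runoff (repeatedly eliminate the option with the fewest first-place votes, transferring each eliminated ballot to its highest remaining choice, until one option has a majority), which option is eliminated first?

Route H

Round 1: Route B 16, Route F 13, Route A 9, Route H 2. Route H has the fewest and is eliminated.
Round 2: Route B 18, Route F 13, Route A 9. Route A has the fewest and is eliminated.
Round 3: Route B 24, Route F 16. Route B has a majority.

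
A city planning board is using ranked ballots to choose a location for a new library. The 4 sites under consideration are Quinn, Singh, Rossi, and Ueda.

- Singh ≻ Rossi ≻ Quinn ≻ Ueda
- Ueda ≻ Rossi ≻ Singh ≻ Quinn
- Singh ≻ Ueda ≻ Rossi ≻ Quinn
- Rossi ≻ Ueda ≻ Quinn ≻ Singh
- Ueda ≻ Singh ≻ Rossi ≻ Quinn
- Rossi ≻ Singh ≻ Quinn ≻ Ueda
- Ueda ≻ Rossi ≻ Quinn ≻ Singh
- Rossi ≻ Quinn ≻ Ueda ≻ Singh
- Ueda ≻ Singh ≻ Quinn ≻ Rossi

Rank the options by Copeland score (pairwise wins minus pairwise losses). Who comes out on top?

Pairwise results:
  Quinn vs Singh: Singh wins 6–3.
  Quinn vs Rossi: Rossi wins 8–1.
  Quinn vs Ueda: Ueda wins 6–3.
  Singh vs Rossi: Rossi wins 5–4.
  Singh vs Ueda: Ueda wins 6–3.
  Rossi vs Ueda: Ueda wins 5–4.
Copeland scores (wins − losses):
  Quinn: 0 − 3 = -3
  Singh: 1 − 2 = -1
  Rossi: 2 − 1 = 1
  Ueda: 3 − 0 = 3
Ueda has the best Copeland score.

Ueda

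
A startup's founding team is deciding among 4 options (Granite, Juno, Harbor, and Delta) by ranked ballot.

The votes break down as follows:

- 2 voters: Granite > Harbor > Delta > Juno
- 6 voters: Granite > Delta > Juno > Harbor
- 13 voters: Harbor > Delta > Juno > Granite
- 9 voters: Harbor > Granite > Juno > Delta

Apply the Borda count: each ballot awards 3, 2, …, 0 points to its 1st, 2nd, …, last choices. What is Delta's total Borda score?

40

Borda scores:
  Granite: 2·3 + 6·3 + 13·0 + 9·2 = 42
  Juno: 2·0 + 6·1 + 13·1 + 9·1 = 28
  Harbor: 2·2 + 6·0 + 13·3 + 9·3 = 70
  Delta: 2·1 + 6·2 + 13·2 + 9·0 = 40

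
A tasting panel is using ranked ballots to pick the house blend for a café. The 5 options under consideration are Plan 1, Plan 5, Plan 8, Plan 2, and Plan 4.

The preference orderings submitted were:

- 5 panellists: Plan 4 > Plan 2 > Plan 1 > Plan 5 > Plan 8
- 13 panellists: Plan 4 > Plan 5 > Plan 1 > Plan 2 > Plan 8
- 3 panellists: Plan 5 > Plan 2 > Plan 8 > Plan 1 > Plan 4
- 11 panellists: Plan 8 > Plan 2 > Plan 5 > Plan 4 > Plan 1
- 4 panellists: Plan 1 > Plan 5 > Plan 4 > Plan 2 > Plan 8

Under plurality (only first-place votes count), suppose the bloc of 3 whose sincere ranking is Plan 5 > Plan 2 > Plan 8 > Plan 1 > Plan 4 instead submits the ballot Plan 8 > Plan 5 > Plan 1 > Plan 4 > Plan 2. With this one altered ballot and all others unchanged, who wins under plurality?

First-place totals with the altered ballot: Plan 1 4, Plan 5 0, Plan 8 14, Plan 2 0, Plan 4 18.
The winner is unchanged: still Plan 4.

Plan 4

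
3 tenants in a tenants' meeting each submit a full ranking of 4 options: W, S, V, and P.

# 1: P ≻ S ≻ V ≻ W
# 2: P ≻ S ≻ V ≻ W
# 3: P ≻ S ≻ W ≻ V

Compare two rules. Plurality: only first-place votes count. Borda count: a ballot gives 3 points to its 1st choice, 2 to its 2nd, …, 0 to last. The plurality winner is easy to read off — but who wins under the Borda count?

Plurality first-place counts: W 0, S 0, V 0, P 3 → P.
Borda totals: W 1, S 6, V 2, P 9 → P.

P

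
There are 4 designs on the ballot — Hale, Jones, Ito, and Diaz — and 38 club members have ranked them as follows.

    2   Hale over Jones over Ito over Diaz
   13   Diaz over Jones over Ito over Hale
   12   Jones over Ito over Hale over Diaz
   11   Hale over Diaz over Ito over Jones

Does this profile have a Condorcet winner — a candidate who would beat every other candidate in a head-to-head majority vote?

Head-to-head results (38 voters total):
Hale vs Jones: Jones wins 25–13.
Hale vs Ito: Ito wins 25–13.
Hale vs Diaz: Hale wins 25–13.
Jones vs Ito: Jones wins 27–11.
Jones vs Diaz: Diaz wins 24–14.
Ito vs Diaz: Diaz wins 24–14.
No candidate beats all others: Hale beats Diaz beats Jones beats Hale, a majority cycle.

No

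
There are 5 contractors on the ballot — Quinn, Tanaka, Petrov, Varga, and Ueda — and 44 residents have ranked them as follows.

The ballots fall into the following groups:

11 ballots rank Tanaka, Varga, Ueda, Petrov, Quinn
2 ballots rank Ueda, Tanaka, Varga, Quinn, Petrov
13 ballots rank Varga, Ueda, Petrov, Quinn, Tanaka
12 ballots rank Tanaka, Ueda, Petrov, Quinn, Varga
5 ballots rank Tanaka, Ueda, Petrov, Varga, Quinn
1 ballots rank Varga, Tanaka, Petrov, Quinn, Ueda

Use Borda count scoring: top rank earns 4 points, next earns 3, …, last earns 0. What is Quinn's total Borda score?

28

Borda scores:
  Quinn: 11·0 + 2·1 + 13·1 + 12·1 + 5·0 + 1 = 28
  Tanaka: 11·4 + 2·3 + 13·0 + 12·4 + 5·4 + 3 = 121
  Petrov: 11·1 + 2·0 + 13·2 + 12·2 + 5·2 + 2 = 73
  Varga: 11·3 + 2·2 + 13·4 + 12·0 + 5·1 + 4 = 98
  Ueda: 11·2 + 2·4 + 13·3 + 12·3 + 5·3 + 0 = 120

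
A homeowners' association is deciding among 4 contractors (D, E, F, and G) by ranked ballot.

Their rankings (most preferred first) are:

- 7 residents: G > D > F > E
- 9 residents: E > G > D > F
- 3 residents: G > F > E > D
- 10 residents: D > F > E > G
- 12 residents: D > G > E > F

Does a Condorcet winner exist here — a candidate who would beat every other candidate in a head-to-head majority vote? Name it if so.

D

Head-to-head results (41 voters total):
D vs E: D wins 29–12.
D vs F: D wins 38–3.
D vs G: D wins 22–19.
E vs F: E wins 21–20.
E vs G: G wins 22–19.
F vs G: G wins 31–10.
D beats each rival — E (29–12), F (38–3), G (22–19) — so D is the Condorcet winner.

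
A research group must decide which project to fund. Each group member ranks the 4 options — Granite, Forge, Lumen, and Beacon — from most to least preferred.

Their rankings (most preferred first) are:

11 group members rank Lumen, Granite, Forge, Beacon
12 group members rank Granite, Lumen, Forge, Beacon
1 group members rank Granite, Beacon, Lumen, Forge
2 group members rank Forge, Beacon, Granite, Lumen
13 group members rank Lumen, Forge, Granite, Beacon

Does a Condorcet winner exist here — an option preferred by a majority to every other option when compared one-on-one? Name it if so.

Lumen

Head-to-head results (39 voters total):
Granite vs Forge: Granite wins 24–15.
Granite vs Lumen: Lumen wins 24–15.
Granite vs Beacon: Granite wins 37–2.
Forge vs Lumen: Lumen wins 37–2.
Forge vs Beacon: Forge wins 38–1.
Lumen vs Beacon: Lumen wins 36–3.
Lumen beats each rival — Granite (24–15), Forge (37–2), Beacon (36–3) — so Lumen is the Condorcet winner.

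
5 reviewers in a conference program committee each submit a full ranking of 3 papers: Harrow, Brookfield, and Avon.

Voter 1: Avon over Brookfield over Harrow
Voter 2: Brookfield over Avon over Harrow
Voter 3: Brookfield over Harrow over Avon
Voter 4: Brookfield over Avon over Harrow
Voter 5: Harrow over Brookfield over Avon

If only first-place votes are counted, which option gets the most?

Brookfield

First-place vote totals:
  Harrow: 1
  Brookfield: 3
  Avon: 1
Brookfield has the most first-place votes.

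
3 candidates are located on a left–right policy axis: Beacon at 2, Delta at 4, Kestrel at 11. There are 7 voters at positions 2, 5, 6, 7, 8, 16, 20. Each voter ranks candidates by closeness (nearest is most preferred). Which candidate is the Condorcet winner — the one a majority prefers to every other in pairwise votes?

With single-peaked preferences on a line, the Condorcet winner is the candidate closest to the median voter.
The median voter (position 7) is closest to Delta at 4.
Check: Delta vs Beacon — voters closer to Delta: 6 of 7.

Delta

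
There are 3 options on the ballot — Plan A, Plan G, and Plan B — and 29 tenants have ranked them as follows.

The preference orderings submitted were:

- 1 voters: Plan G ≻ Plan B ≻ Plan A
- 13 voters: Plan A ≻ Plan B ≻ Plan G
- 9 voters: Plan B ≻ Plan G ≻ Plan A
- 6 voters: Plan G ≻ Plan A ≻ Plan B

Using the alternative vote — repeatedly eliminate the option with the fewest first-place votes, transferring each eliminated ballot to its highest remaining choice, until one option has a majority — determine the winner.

Round 1: Plan A 13, Plan B 9, Plan G 7. Plan G has the fewest and is eliminated.
Round 2: Plan A 19, Plan B 10. Plan A has a majority.

Plan A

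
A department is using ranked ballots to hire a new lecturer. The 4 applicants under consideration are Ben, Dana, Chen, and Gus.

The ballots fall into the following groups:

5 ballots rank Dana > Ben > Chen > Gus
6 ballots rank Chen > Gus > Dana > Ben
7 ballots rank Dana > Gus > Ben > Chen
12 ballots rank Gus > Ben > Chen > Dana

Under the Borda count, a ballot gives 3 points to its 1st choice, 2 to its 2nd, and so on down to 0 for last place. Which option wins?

Borda scores:
  Ben: 5·2 + 6·0 + 7·1 + 12·2 = 41
  Dana: 5·3 + 6·1 + 7·3 + 12·0 = 42
  Chen: 5·1 + 6·3 + 7·0 + 12·1 = 35
  Gus: 5·0 + 6·2 + 7·2 + 12·3 = 62
Gus has the highest total.

Gus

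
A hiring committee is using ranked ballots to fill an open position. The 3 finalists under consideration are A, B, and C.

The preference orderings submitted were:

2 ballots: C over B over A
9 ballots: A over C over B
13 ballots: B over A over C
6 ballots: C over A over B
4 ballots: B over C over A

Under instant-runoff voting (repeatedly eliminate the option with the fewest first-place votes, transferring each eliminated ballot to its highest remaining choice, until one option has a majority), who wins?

Round 1: B 17, A 9, C 8. C has the fewest and is eliminated.
Round 2: B 19, A 15. B has a majority.

B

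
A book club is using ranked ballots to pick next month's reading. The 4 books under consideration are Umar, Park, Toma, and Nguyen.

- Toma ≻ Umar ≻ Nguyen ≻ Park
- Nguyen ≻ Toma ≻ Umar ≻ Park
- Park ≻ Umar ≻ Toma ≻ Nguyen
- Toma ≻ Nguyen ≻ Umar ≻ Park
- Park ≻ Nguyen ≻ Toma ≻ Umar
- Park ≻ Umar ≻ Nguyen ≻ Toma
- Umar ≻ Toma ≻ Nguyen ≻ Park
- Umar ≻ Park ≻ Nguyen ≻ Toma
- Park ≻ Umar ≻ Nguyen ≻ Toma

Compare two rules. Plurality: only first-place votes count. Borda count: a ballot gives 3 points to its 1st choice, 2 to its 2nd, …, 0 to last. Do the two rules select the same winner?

No

Plurality first-place counts: Umar 2, Park 4, Toma 2, Nguyen 1 → Park.
Borda totals: Umar 16, Park 14, Toma 12, Nguyen 12 → Umar.
The two rules disagree: plurality picks Park, Borda picks Umar.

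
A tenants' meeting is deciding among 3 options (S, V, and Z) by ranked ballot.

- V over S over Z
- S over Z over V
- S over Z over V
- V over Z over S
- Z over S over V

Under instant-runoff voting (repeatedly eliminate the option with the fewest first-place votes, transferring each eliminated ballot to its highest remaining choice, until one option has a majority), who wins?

S

Round 1: S 2, V 2, Z 1. Z has the fewest and is eliminated.
Round 2: S 3, V 2. S has a majority.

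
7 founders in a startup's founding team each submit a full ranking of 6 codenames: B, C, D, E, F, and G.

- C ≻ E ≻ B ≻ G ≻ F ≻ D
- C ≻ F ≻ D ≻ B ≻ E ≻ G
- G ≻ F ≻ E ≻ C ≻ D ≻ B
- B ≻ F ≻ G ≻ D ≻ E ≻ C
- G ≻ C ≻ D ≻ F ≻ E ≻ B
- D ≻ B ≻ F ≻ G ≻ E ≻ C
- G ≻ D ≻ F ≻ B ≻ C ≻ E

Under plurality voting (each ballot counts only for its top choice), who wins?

G

First-place vote totals:
  B: 1
  C: 2
  D: 1
  E: 0
  F: 0
  G: 3
G has the most first-place votes.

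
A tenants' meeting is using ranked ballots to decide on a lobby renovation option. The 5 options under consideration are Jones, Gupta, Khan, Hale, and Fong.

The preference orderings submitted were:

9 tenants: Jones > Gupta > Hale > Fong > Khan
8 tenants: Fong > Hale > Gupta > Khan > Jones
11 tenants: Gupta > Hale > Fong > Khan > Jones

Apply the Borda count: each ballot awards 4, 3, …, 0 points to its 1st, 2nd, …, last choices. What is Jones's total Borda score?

Borda scores:
  Jones: 9·4 + 8·0 + 11·0 = 36
  Gupta: 9·3 + 8·2 + 11·4 = 87
  Khan: 9·0 + 8·1 + 11·1 = 19
  Hale: 9·2 + 8·3 + 11·3 = 75
  Fong: 9·1 + 8·4 + 11·2 = 63

36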